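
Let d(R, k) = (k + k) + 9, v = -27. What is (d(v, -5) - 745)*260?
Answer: -193960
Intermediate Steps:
d(R, k) = 9 + 2*k (d(R, k) = 2*k + 9 = 9 + 2*k)
(d(v, -5) - 745)*260 = ((9 + 2*(-5)) - 745)*260 = ((9 - 10) - 745)*260 = (-1 - 745)*260 = -746*260 = -193960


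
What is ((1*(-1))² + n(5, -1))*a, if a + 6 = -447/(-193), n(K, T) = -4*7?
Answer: 19197/193 ≈ 99.466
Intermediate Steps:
n(K, T) = -28
a = -711/193 (a = -6 - 447/(-193) = -6 - 447*(-1/193) = -6 + 447/193 = -711/193 ≈ -3.6839)
((1*(-1))² + n(5, -1))*a = ((1*(-1))² - 28)*(-711/193) = ((-1)² - 28)*(-711/193) = (1 - 28)*(-711/193) = -27*(-711/193) = 19197/193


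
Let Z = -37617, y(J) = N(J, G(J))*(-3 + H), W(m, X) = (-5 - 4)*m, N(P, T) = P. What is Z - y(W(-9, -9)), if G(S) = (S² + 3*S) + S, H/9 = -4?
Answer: -34458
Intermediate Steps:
H = -36 (H = 9*(-4) = -36)
G(S) = S² + 4*S
W(m, X) = -9*m
y(J) = -39*J (y(J) = J*(-3 - 36) = J*(-39) = -39*J)
Z - y(W(-9, -9)) = -37617 - (-39)*(-9*(-9)) = -37617 - (-39)*81 = -37617 - 1*(-3159) = -37617 + 3159 = -34458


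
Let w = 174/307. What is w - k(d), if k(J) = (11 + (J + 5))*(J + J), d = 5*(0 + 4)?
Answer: -441906/307 ≈ -1439.4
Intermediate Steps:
w = 174/307 (w = 174*(1/307) = 174/307 ≈ 0.56678)
d = 20 (d = 5*4 = 20)
k(J) = 2*J*(16 + J) (k(J) = (11 + (5 + J))*(2*J) = (16 + J)*(2*J) = 2*J*(16 + J))
w - k(d) = 174/307 - 2*20*(16 + 20) = 174/307 - 2*20*36 = 174/307 - 1*1440 = 174/307 - 1440 = -441906/307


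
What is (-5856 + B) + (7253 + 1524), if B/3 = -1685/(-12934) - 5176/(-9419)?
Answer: 356100287863/121825346 ≈ 2923.0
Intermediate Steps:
B = 248452197/121825346 (B = 3*(-1685/(-12934) - 5176/(-9419)) = 3*(-1685*(-1/12934) - 5176*(-1/9419)) = 3*(1685/12934 + 5176/9419) = 3*(82817399/121825346) = 248452197/121825346 ≈ 2.0394)
(-5856 + B) + (7253 + 1524) = (-5856 + 248452197/121825346) + (7253 + 1524) = -713160773979/121825346 + 8777 = 356100287863/121825346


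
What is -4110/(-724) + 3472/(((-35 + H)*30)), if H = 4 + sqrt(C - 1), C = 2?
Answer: 148159/81450 ≈ 1.8190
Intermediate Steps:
H = 5 (H = 4 + sqrt(2 - 1) = 4 + sqrt(1) = 4 + 1 = 5)
-4110/(-724) + 3472/(((-35 + H)*30)) = -4110/(-724) + 3472/(((-35 + 5)*30)) = -4110*(-1/724) + 3472/((-30*30)) = 2055/362 + 3472/(-900) = 2055/362 + 3472*(-1/900) = 2055/362 - 868/225 = 148159/81450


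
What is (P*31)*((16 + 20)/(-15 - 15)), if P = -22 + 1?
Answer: 3906/5 ≈ 781.20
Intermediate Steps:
P = -21
(P*31)*((16 + 20)/(-15 - 15)) = (-21*31)*((16 + 20)/(-15 - 15)) = -23436/(-30) = -23436*(-1)/30 = -651*(-6/5) = 3906/5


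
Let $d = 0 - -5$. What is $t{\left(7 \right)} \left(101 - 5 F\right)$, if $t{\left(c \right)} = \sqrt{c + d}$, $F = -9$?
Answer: $292 \sqrt{3} \approx 505.76$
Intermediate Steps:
$d = 5$ ($d = 0 + 5 = 5$)
$t{\left(c \right)} = \sqrt{5 + c}$ ($t{\left(c \right)} = \sqrt{c + 5} = \sqrt{5 + c}$)
$t{\left(7 \right)} \left(101 - 5 F\right) = \sqrt{5 + 7} \left(101 - -45\right) = \sqrt{12} \left(101 + 45\right) = 2 \sqrt{3} \cdot 146 = 292 \sqrt{3}$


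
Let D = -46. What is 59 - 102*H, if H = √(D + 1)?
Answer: 59 - 306*I*√5 ≈ 59.0 - 684.24*I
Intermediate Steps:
H = 3*I*√5 (H = √(-46 + 1) = √(-45) = 3*I*√5 ≈ 6.7082*I)
59 - 102*H = 59 - 306*I*√5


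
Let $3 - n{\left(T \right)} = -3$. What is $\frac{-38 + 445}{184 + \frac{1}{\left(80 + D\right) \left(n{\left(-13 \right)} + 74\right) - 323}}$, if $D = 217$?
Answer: $\frac{9538859}{4312409} \approx 2.212$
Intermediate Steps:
$n{\left(T \right)} = 6$ ($n{\left(T \right)} = 3 - -3 = 3 + 3 = 6$)
$\frac{-38 + 445}{184 + \frac{1}{\left(80 + D\right) \left(n{\left(-13 \right)} + 74\right) - 323}} = \frac{-38 + 445}{184 + \frac{1}{\left(80 + 217\right) \left(6 + 74\right) - 323}} = \frac{407}{184 + \frac{1}{297 \cdot 80 - 323}} = \frac{407}{184 + \frac{1}{23760 - 323}} = \frac{407}{184 + \frac{1}{23437}} = \frac{407}{\frac{4312409}{23437}} = 407 \cdot \frac{23437}{4312409} = \frac{9538859}{4312409}$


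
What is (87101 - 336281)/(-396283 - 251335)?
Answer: 124590/323809 ≈ 0.38476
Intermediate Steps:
(87101 - 336281)/(-396283 - 251335) = -249180/(-647618) = -249180*(-1/647618) = 124590/323809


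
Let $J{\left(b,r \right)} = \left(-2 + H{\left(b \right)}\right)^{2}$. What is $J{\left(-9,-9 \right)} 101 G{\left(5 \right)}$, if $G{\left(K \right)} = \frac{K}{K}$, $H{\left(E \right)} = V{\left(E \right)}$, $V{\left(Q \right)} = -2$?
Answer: $1616$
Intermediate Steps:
$H{\left(E \right)} = -2$
$J{\left(b,r \right)} = 16$ ($J{\left(b,r \right)} = \left(-2 - 2\right)^{2} = \left(-4\right)^{2} = 16$)
$G{\left(K \right)} = 1$
$J{\left(-9,-9 \right)} 101 G{\left(5 \right)} = 16 \cdot 101 \cdot 1 = 1616 \cdot 1 = 1616$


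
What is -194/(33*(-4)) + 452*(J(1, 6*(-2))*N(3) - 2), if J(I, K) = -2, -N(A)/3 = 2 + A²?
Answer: 1909345/66 ≈ 28929.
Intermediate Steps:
N(A) = -6 - 3*A² (N(A) = -3*(2 + A²) = -6 - 3*A²)
-194/(33*(-4)) + 452*(J(1, 6*(-2))*N(3) - 2) = -194/(33*(-4)) + 452*(-2*(-6 - 3*3²) - 2) = -194/(-132) + 452*(-2*(-6 - 3*9) - 2) = -194*(-1/132) + 452*(-2*(-6 - 27) - 2) = 97/66 + 452*(-2*(-33) - 2) = 97/66 + 452*(66 - 2) = 97/66 + 452*64 = 97/66 + 28928 = 1909345/66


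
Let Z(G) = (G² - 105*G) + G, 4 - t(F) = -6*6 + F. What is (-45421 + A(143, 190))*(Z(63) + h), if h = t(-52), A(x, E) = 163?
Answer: 112737678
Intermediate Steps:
t(F) = 40 - F (t(F) = 4 - (-6*6 + F) = 4 - (-36 + F) = 4 + (36 - F) = 40 - F)
Z(G) = G² - 104*G
h = 92 (h = 40 - 1*(-52) = 40 + 52 = 92)
(-45421 + A(143, 190))*(Z(63) + h) = (-45421 + 163)*(63*(-104 + 63) + 92) = -45258*(63*(-41) + 92) = -45258*(-2583 + 92) = -45258*(-2491) = 112737678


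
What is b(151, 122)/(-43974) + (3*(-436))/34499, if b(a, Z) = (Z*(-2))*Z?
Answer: 484724120/758529513 ≈ 0.63903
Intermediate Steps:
b(a, Z) = -2*Z**2 (b(a, Z) = (-2*Z)*Z = -2*Z**2)
b(151, 122)/(-43974) + (3*(-436))/34499 = -2*122**2/(-43974) + (3*(-436))/34499 = -2*14884*(-1/43974) - 1308*1/34499 = -29768*(-1/43974) - 1308/34499 = 14884/21987 - 1308/34499 = 484724120/758529513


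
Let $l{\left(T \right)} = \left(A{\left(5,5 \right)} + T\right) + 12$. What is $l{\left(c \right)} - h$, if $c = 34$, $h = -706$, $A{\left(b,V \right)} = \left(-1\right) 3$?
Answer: $749$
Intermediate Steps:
$A{\left(b,V \right)} = -3$
$l{\left(T \right)} = 9 + T$ ($l{\left(T \right)} = \left(-3 + T\right) + 12 = 9 + T$)
$l{\left(c \right)} - h = \left(9 + 34\right) - -706 = 43 + 706 = 749$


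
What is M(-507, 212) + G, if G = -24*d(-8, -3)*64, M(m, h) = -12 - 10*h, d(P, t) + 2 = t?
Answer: 5548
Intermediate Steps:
d(P, t) = -2 + t
G = 7680 (G = -24*(-2 - 3)*64 = -24*(-5)*64 = 120*64 = 7680)
M(-507, 212) + G = (-12 - 10*212) + 7680 = (-12 - 2120) + 7680 = -2132 + 7680 = 5548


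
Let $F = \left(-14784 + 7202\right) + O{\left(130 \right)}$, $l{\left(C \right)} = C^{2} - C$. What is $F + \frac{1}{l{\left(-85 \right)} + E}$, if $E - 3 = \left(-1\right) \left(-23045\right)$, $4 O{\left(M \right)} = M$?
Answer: $- \frac{114593860}{15179} \approx -7549.5$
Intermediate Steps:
$O{\left(M \right)} = \frac{M}{4}$
$E = 23048$ ($E = 3 - -23045 = 3 + 23045 = 23048$)
$F = - \frac{15099}{2}$ ($F = \left(-14784 + 7202\right) + \frac{1}{4} \cdot 130 = -7582 + \frac{65}{2} = - \frac{15099}{2} \approx -7549.5$)
$F + \frac{1}{l{\left(-85 \right)} + E} = - \frac{15099}{2} + \frac{1}{- 85 \left(-1 - 85\right) + 23048} = - \frac{15099}{2} + \frac{1}{\left(-85\right) \left(-86\right) + 23048} = - \frac{15099}{2} + \frac{1}{7310 + 23048} = - \frac{15099}{2} + \frac{1}{30358} = - \frac{114593860}{15179}$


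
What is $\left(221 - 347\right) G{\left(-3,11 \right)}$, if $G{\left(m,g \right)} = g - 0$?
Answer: $-1386$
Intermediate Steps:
$G{\left(m,g \right)} = g$ ($G{\left(m,g \right)} = g + 0 = g$)
$\left(221 - 347\right) G{\left(-3,11 \right)} = \left(221 - 347\right) 11 = \left(-126\right) 11 = -1386$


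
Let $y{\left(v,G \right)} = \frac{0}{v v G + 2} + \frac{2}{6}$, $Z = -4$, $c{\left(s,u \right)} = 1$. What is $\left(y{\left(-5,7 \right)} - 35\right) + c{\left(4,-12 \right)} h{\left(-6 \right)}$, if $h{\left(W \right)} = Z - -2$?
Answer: $- \frac{110}{3} \approx -36.667$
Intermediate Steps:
$y{\left(v,G \right)} = \frac{1}{3}$ ($y{\left(v,G \right)} = \frac{0}{v^{2} G + 2} + 2 \cdot \frac{1}{6} = \frac{0}{G v^{2} + 2} + \frac{1}{3} = \frac{0}{2 + G v^{2}} + \frac{1}{3} = 0 + \frac{1}{3} = \frac{1}{3}$)
$h{\left(W \right)} = -2$ ($h{\left(W \right)} = -4 - -2 = -4 + 2 = -2$)
$\left(y{\left(-5,7 \right)} - 35\right) + c{\left(4,-12 \right)} h{\left(-6 \right)} = \left(\frac{1}{3} - 35\right) + 1 \left(-2\right) = \left(\frac{1}{3} - 35\right) - 2 = - \frac{104}{3} - 2 = - \frac{110}{3}$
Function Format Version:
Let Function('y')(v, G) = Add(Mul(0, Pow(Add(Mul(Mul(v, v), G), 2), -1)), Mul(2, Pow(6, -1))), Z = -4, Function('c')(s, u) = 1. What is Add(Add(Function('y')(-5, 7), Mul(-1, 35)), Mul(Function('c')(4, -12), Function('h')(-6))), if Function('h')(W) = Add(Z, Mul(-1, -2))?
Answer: Rational(-110, 3) ≈ -36.667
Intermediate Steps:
Function('y')(v, G) = Rational(1, 3) (Function('y')(v, G) = Add(Mul(0, Pow(Add(Mul(Pow(v, 2), G), 2), -1)), Mul(2, Rational(1, 6))) = Add(Mul(0, Pow(Add(Mul(G, Pow(v, 2)), 2), -1)), Rational(1, 3)) = Add(Mul(0, Pow(Add(2, Mul(G, Pow(v, 2))), -1)), Rational(1, 3)) = Add(0, Rational(1, 3)) = Rational(1, 3))
Function('h')(W) = -2 (Function('h')(W) = Add(-4, Mul(-1, -2)) = Add(-4, 2) = -2)
Add(Add(Function('y')(-5, 7), Mul(-1, 35)), Mul(Function('c')(4, -12), Function('h')(-6))) = Add(Add(Rational(1, 3), Mul(-1, 35)), Mul(1, -2)) = Add(Add(Rational(1, 3), -35), -2) = Add(Rational(-104, 3), -2) = Rational(-110, 3)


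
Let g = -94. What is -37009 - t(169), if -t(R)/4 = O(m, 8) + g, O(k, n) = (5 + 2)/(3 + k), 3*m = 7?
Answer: -149519/4 ≈ -37380.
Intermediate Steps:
m = 7/3 (m = (1/3)*7 = 7/3 ≈ 2.3333)
O(k, n) = 7/(3 + k)
t(R) = 1483/4 (t(R) = -4*(7/(3 + 7/3) - 94) = -4*(7/(16/3) - 94) = -4*(7*(3/16) - 94) = -4*(21/16 - 94) = -4*(-1483/16) = 1483/4)
-37009 - t(169) = -37009 - 1*1483/4 = -37009 - 1483/4 = -149519/4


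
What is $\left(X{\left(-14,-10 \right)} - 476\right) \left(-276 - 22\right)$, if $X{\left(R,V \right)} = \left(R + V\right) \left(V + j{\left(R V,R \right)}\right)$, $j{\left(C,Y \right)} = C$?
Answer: $1071608$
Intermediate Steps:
$X{\left(R,V \right)} = \left(R + V\right) \left(V + R V\right)$
$\left(X{\left(-14,-10 \right)} - 476\right) \left(-276 - 22\right) = \left(- 10 \left(-14 - 10 + \left(-14\right)^{2} - -140\right) - 476\right) \left(-276 - 22\right) = \left(- 10 \left(-14 - 10 + 196 + 140\right) - 476\right) \left(-298\right) = \left(\left(-10\right) 312 - 476\right) \left(-298\right) = \left(-3120 - 476\right) \left(-298\right) = \left(-3596\right) \left(-298\right) = 1071608$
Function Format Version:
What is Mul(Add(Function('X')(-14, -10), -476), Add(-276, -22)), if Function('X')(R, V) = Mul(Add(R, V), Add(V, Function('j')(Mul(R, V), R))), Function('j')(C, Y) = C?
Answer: 1071608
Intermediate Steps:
Function('X')(R, V) = Mul(Add(R, V), Add(V, Mul(R, V)))
Mul(Add(Function('X')(-14, -10), -476), Add(-276, -22)) = Mul(Add(Mul(-10, Add(-14, -10, Pow(-14, 2), Mul(-14, -10))), -476), Add(-276, -22)) = Mul(Add(Mul(-10, Add(-14, -10, 196, 140)), -476), -298) = Mul(Add(Mul(-10, 312), -476), -298) = Mul(Add(-3120, -476), -298) = Mul(-3596, -298) = 1071608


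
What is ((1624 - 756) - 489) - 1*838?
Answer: -459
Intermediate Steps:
((1624 - 756) - 489) - 1*838 = (868 - 489) - 838 = 379 - 838 = -459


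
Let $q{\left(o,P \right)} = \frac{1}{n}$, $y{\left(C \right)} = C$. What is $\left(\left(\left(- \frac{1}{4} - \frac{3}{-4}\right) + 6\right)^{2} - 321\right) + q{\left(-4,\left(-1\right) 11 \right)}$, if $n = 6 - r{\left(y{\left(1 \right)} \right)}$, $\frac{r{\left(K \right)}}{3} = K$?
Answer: $- \frac{3341}{12} \approx -278.42$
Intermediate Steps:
$r{\left(K \right)} = 3 K$
$n = 3$ ($n = 6 - 3 \cdot 1 = 6 - 3 = 3$)
$q{\left(o,P \right)} = \frac{1}{3}$
$\left(\left(\left(- \frac{1}{4} - \frac{3}{-4}\right) + 6\right)^{2} - 321\right) + q{\left(-4,\left(-1\right) 11 \right)} = \left(\left(\left(- \frac{1}{4} - \frac{3}{-4}\right) + 6\right)^{2} - 321\right) + \frac{1}{3} = \left(\left(\left(\left(-1\right) \frac{1}{4} - - \frac{3}{4}\right) + 6\right)^{2} - 321\right) + \frac{1}{3} = \left(\left(\left(- \frac{1}{4} + \frac{3}{4}\right) + 6\right)^{2} - 321\right) + \frac{1}{3} = \left(\left(\frac{1}{2} + 6\right)^{2} - 321\right) + \frac{1}{3} = \left(\left(\frac{13}{2}\right)^{2} - 321\right) + \frac{1}{3} = \left(\frac{169}{4} - 321\right) + \frac{1}{3} = - \frac{1115}{4} + \frac{1}{3} = - \frac{3341}{12}$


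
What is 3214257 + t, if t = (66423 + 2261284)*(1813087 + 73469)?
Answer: 4391352821349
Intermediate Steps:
t = 4391349607092 (t = 2327707*1886556 = 4391349607092)
3214257 + t = 3214257 + 4391349607092 = 4391352821349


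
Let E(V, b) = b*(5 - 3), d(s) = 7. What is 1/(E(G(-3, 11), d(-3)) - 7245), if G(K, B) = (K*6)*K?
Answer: -1/7231 ≈ -0.00013829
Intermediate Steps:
G(K, B) = 6*K**2 (G(K, B) = (6*K)*K = 6*K**2)
E(V, b) = 2*b (E(V, b) = b*2 = 2*b)
1/(E(G(-3, 11), d(-3)) - 7245) = 1/(2*7 - 7245) = 1/(14 - 7245) = 1/(-7231) = -1/7231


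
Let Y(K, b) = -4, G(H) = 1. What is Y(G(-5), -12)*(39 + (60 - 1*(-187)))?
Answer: -1144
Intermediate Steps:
Y(G(-5), -12)*(39 + (60 - 1*(-187))) = -4*(39 + (60 - 1*(-187))) = -4*(39 + (60 + 187)) = -4*(39 + 247) = -4*286 = -1144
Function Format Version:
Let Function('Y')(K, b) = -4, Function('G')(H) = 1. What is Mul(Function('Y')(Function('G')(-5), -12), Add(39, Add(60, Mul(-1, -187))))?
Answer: -1144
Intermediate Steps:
Mul(Function('Y')(Function('G')(-5), -12), Add(39, Add(60, Mul(-1, -187)))) = Mul(-4, Add(39, Add(60, Mul(-1, -187)))) = Mul(-4, Add(39, Add(60, 187))) = Mul(-4, Add(39, 247)) = Mul(-4, 286) = -1144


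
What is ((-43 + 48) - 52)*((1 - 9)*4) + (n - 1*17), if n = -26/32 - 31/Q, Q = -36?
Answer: 214135/144 ≈ 1487.0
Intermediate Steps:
n = 7/144 (n = -26/32 - 31/(-36) = -26*1/32 - 31*(-1/36) = -13/16 + 31/36 = 7/144 ≈ 0.048611)
((-43 + 48) - 52)*((1 - 9)*4) + (n - 1*17) = ((-43 + 48) - 52)*((1 - 9)*4) + (7/144 - 1*17) = (5 - 52)*(-8*4) + (7/144 - 17) = -47*(-32) - 2441/144 = 1504 - 2441/144 = 214135/144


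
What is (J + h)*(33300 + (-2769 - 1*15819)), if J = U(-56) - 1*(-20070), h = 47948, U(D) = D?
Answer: 999856944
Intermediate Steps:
J = 20014 (J = -56 - 1*(-20070) = -56 + 20070 = 20014)
(J + h)*(33300 + (-2769 - 1*15819)) = (20014 + 47948)*(33300 + (-2769 - 1*15819)) = 67962*(33300 + (-2769 - 15819)) = 67962*(33300 - 18588) = 67962*14712 = 999856944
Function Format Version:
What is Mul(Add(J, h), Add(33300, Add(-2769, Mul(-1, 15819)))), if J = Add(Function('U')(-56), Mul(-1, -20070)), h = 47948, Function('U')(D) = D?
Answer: 999856944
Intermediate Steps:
J = 20014 (J = Add(-56, Mul(-1, -20070)) = Add(-56, 20070) = 20014)
Mul(Add(J, h), Add(33300, Add(-2769, Mul(-1, 15819)))) = Mul(Add(20014, 47948), Add(33300, Add(-2769, Mul(-1, 15819)))) = Mul(67962, Add(33300, Add(-2769, -15819))) = Mul(67962, Add(33300, -18588)) = Mul(67962, 14712) = 999856944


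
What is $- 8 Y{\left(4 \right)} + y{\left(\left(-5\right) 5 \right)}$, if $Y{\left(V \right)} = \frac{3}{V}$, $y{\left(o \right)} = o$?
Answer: $-31$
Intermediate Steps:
$- 8 Y{\left(4 \right)} + y{\left(\left(-5\right) 5 \right)} = - 8 \cdot \frac{3}{4} - 25 = - 8 \cdot 3 \cdot \frac{1}{4} - 25 = \left(-8\right) \frac{3}{4} - 25 = -6 - 25 = -31$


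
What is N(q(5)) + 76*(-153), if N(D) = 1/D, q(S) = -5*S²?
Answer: -1453501/125 ≈ -11628.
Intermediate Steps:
N(q(5)) + 76*(-153) = 1/(-5*5²) + 76*(-153) = 1/(-5*25) - 11628 = 1/(-125) - 11628 = -1/125 - 11628 = -1453501/125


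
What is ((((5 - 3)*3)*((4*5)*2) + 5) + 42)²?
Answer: 82369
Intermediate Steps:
((((5 - 3)*3)*((4*5)*2) + 5) + 42)² = (((2*3)*(20*2) + 5) + 42)² = ((6*40 + 5) + 42)² = ((240 + 5) + 42)² = (245 + 42)² = 287² = 82369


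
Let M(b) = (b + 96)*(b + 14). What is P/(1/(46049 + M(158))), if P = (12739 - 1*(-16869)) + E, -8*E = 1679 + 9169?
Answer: 2535249724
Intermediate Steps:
E = -1356 (E = -(1679 + 9169)/8 = -⅛*10848 = -1356)
M(b) = (14 + b)*(96 + b) (M(b) = (96 + b)*(14 + b) = (14 + b)*(96 + b))
P = 28252 (P = (12739 - 1*(-16869)) - 1356 = (12739 + 16869) - 1356 = 29608 - 1356 = 28252)
P/(1/(46049 + M(158))) = 28252/(1/(46049 + (1344 + 158² + 110*158))) = 28252/(1/(46049 + (1344 + 24964 + 17380))) = 28252/(1/(46049 + 43688)) = 28252/(1/89737) = 28252*89737 = 2535249724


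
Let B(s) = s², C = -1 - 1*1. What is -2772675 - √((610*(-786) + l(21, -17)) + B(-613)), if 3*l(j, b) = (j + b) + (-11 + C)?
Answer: -2772675 - I*√103694 ≈ -2.7727e+6 - 322.02*I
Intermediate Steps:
C = -2 (C = -1 - 1 = -2)
l(j, b) = -13/3 + b/3 + j/3 (l(j, b) = ((j + b) + (-11 - 2))/3 = ((b + j) - 13)/3 = (-13 + b + j)/3 = -13/3 + b/3 + j/3)
-2772675 - √((610*(-786) + l(21, -17)) + B(-613)) = -2772675 - √((610*(-786) + (-13/3 + (⅓)*(-17) + (⅓)*21)) + (-613)²) = -2772675 - √((-479460 + (-13/3 - 17/3 + 7)) + 375769) = -2772675 - √((-479460 - 3) + 375769) = -2772675 - √(-479463 + 375769) = -2772675 - √(-103694) = -2772675 - I*√103694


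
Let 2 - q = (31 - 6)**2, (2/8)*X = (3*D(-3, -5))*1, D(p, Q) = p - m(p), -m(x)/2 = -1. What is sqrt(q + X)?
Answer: I*sqrt(683) ≈ 26.134*I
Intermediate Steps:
m(x) = 2 (m(x) = -2*(-1) = 2)
D(p, Q) = -2 + p (D(p, Q) = p - 1*2 = p - 2 = -2 + p)
X = -60 (X = 4*((3*(-2 - 3))*1) = 4*((3*(-5))*1) = 4*(-15*1) = 4*(-15) = -60)
q = -623 (q = 2 - (31 - 6)**2 = 2 - 1*25**2 = 2 - 1*625 = 2 - 625 = -623)
sqrt(q + X) = sqrt(-623 - 60) = sqrt(-683) = I*sqrt(683)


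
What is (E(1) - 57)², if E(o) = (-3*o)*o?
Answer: 3600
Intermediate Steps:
E(o) = -3*o²
(E(1) - 57)² = (-3*1² - 57)² = (-3*1 - 57)² = (-3 - 57)² = (-60)² = 3600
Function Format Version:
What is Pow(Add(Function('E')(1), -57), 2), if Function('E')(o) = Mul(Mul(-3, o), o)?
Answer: 3600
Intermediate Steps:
Function('E')(o) = Mul(-3, Pow(o, 2))
Pow(Add(Function('E')(1), -57), 2) = Pow(Add(Mul(-3, Pow(1, 2)), -57), 2) = Pow(Add(Mul(-3, 1), -57), 2) = Pow(Add(-3, -57), 2) = Pow(-60, 2) = 3600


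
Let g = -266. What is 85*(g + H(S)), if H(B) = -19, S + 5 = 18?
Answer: -24225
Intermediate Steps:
S = 13 (S = -5 + 18 = 13)
85*(g + H(S)) = 85*(-266 - 19) = 85*(-285) = -24225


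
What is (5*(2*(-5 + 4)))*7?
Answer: -70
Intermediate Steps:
(5*(2*(-5 + 4)))*7 = (5*(2*(-1)))*7 = (5*(-2))*7 = -10*7 = -70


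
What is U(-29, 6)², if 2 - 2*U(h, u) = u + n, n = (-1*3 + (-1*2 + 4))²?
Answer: 25/4 ≈ 6.2500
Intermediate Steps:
n = 1 (n = (-3 + (-2 + 4))² = (-3 + 2)² = (-1)² = 1)
U(h, u) = ½ - u/2 (U(h, u) = 1 - (u + 1)/2 = 1 - (1 + u)/2 = 1 + (-½ - u/2) = ½ - u/2)
U(-29, 6)² = (½ - ½*6)² = (½ - 3)² = (-5/2)² = 25/4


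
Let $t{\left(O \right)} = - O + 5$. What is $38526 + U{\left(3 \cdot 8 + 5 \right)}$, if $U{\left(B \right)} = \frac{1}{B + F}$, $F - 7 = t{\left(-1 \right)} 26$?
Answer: $\frac{7396993}{192} \approx 38526.0$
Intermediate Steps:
$t{\left(O \right)} = 5 - O$
$F = 163$ ($F = 7 + \left(5 - -1\right) 26 = 7 + \left(5 + 1\right) 26 = 7 + 6 \cdot 26 = 7 + 156 = 163$)
$U{\left(B \right)} = \frac{1}{163 + B}$ ($U{\left(B \right)} = \frac{1}{B + 163} = \frac{1}{163 + B}$)
$38526 + U{\left(3 \cdot 8 + 5 \right)} = 38526 + \frac{1}{163 + \left(3 \cdot 8 + 5\right)} = 38526 + \frac{1}{163 + \left(24 + 5\right)} = 38526 + \frac{1}{163 + 29} = 38526 + \frac{1}{192} = \frac{7396993}{192}$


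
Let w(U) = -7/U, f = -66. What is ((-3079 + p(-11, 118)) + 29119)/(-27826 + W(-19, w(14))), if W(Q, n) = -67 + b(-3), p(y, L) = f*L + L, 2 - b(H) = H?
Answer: -9185/13944 ≈ -0.65871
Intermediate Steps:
b(H) = 2 - H
p(y, L) = -65*L (p(y, L) = -66*L + L = -65*L)
W(Q, n) = -62 (W(Q, n) = -67 + (2 - 1*(-3)) = -67 + (2 + 3) = -67 + 5 = -62)
((-3079 + p(-11, 118)) + 29119)/(-27826 + W(-19, w(14))) = ((-3079 - 65*118) + 29119)/(-27826 - 62) = ((-3079 - 7670) + 29119)/(-27888) = (-10749 + 29119)*(-1/27888) = 18370*(-1/27888) = -9185/13944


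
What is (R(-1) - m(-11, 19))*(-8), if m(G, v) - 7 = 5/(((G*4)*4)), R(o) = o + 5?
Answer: 523/22 ≈ 23.773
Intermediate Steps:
R(o) = 5 + o
m(G, v) = 7 + 5/(16*G) (m(G, v) = 7 + 5/(((G*4)*4)) = 7 + 5/(((4*G)*4)) = 7 + 5/((16*G)) = 7 + 5*(1/(16*G)) = 7 + 5/(16*G))
(R(-1) - m(-11, 19))*(-8) = ((5 - 1) - (7 + (5/16)/(-11)))*(-8) = (4 - (7 + (5/16)*(-1/11)))*(-8) = (4 - (7 - 5/176))*(-8) = (4 - 1*1227/176)*(-8) = (4 - 1227/176)*(-8) = -523/176*(-8) = 523/22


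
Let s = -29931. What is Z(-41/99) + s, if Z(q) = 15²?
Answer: -29706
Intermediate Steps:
Z(q) = 225
Z(-41/99) + s = 225 - 29931 = -29706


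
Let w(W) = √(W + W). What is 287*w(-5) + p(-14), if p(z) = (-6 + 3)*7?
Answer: -21 + 287*I*√10 ≈ -21.0 + 907.57*I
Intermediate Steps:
p(z) = -21 (p(z) = -3*7 = -21)
w(W) = √2*√W (w(W) = √(2*W) = √2*√W)
287*w(-5) + p(-14) = 287*(√2*√(-5)) - 21 = 287*(√2*(I*√5)) - 21 = 287*(I*√10) - 21 = 287*I*√10 - 21 = -21 + 287*I*√10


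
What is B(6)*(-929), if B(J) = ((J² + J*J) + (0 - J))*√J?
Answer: -61314*√6 ≈ -1.5019e+5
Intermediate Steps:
B(J) = √J*(-J + 2*J²) (B(J) = ((J² + J²) - J)*√J = (2*J² - J)*√J = (-J + 2*J²)*√J = √J*(-J + 2*J²))
B(6)*(-929) = (6^(3/2)*(-1 + 2*6))*(-929) = ((6*√6)*(-1 + 12))*(-929) = ((6*√6)*11)*(-929) = (66*√6)*(-929) = -61314*√6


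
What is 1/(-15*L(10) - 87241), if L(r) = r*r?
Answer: -1/88741 ≈ -1.1269e-5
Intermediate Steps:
L(r) = r**2
1/(-15*L(10) - 87241) = 1/(-15*10**2 - 87241) = 1/(-15*100 - 87241) = 1/(-1500 - 87241) = 1/(-88741) = -1/88741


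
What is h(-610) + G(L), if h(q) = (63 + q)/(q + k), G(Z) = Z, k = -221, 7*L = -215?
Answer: -174836/5817 ≈ -30.056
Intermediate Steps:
L = -215/7 (L = (⅐)*(-215) = -215/7 ≈ -30.714)
h(q) = (63 + q)/(-221 + q) (h(q) = (63 + q)/(q - 221) = (63 + q)/(-221 + q))
h(-610) + G(L) = (63 - 610)/(-221 - 610) - 215/7 = -547/(-831) - 215/7 = -1/831*(-547) - 215/7 = 547/831 - 215/7 = -174836/5817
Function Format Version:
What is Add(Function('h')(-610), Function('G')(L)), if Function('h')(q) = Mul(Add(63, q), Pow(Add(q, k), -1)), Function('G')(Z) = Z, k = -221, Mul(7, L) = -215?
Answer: Rational(-174836, 5817) ≈ -30.056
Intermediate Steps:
L = Rational(-215, 7) (L = Mul(Rational(1, 7), -215) = Rational(-215, 7) ≈ -30.714)
Function('h')(q) = Mul(Pow(Add(-221, q), -1), Add(63, q)) (Function('h')(q) = Mul(Add(63, q), Pow(Add(q, -221), -1)) = Mul(Add(63, q), Pow(Add(-221, q), -1)) = Mul(Pow(Add(-221, q), -1), Add(63, q)))
Add(Function('h')(-610), Function('G')(L)) = Add(Mul(Pow(Add(-221, -610), -1), Add(63, -610)), Rational(-215, 7)) = Add(Mul(Pow(-831, -1), -547), Rational(-215, 7)) = Add(Mul(Rational(-1, 831), -547), Rational(-215, 7)) = Add(Rational(547, 831), Rational(-215, 7)) = Rational(-174836, 5817)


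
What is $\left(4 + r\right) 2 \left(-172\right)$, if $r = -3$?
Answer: $-344$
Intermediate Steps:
$\left(4 + r\right) 2 \left(-172\right) = \left(4 - 3\right) 2 \left(-172\right) = 1 \cdot 2 \left(-172\right) = 2 \left(-172\right) = -344$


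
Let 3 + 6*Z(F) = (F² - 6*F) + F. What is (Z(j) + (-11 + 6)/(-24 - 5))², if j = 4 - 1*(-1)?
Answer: 361/3364 ≈ 0.10731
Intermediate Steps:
j = 5 (j = 4 + 1 = 5)
Z(F) = -½ - 5*F/6 + F²/6 (Z(F) = -½ + ((F² - 6*F) + F)/6 = -½ + (F² - 5*F)/6 = -½ + (-5*F/6 + F²/6) = -½ - 5*F/6 + F²/6)
(Z(j) + (-11 + 6)/(-24 - 5))² = ((-½ - ⅚*5 + (⅙)*5²) + (-11 + 6)/(-24 - 5))² = ((-½ - 25/6 + (⅙)*25) - 5/(-29))² = ((-½ - 25/6 + 25/6) - 5*(-1/29))² = (-½ + 5/29)² = (-19/58)² = 361/3364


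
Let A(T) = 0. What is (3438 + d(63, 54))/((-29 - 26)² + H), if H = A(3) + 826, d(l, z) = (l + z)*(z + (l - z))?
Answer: 10809/3851 ≈ 2.8068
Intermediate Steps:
d(l, z) = l*(l + z) (d(l, z) = (l + z)*l = l*(l + z))
H = 826 (H = 0 + 826 = 826)
(3438 + d(63, 54))/((-29 - 26)² + H) = (3438 + 63*(63 + 54))/((-29 - 26)² + 826) = (3438 + 63*117)/((-55)² + 826) = (3438 + 7371)/(3025 + 826) = 10809/3851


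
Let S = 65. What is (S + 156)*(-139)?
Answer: -30719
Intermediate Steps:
(S + 156)*(-139) = (65 + 156)*(-139) = 221*(-139) = -30719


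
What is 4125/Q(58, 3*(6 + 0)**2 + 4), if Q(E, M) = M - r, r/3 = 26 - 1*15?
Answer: 4125/79 ≈ 52.215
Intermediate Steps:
r = 33 (r = 3*(26 - 1*15) = 3*(26 - 15) = 3*11 = 33)
Q(E, M) = -33 + M (Q(E, M) = M - 1*33 = M - 33 = -33 + M)
4125/Q(58, 3*(6 + 0)**2 + 4) = 4125/(-33 + (3*(6 + 0)**2 + 4)) = 4125/(-33 + (3*6**2 + 4)) = 4125/(-33 + (3*36 + 4)) = 4125/(-33 + (108 + 4)) = 4125/(-33 + 112) = 4125/79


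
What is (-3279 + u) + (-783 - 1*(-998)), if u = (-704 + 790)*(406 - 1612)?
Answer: -106780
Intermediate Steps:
u = -103716 (u = 86*(-1206) = -103716)
(-3279 + u) + (-783 - 1*(-998)) = (-3279 - 103716) + (-783 - 1*(-998)) = -106995 + (-783 + 998) = -106995 + 215 = -106780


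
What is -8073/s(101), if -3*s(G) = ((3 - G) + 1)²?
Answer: 24219/9409 ≈ 2.5740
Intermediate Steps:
s(G) = -(4 - G)²/3 (s(G) = -((3 - G) + 1)²/3 = -(4 - G)²/3)
-8073/s(101) = -8073*(-3/(-4 + 101)²) = -8073/((-⅓*97²)) = -8073/((-⅓*9409)) = -8073/(-9409/3) = -8073*(-3/9409) = 24219/9409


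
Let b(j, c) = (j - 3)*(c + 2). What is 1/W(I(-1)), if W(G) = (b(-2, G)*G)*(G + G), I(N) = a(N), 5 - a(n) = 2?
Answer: -1/450 ≈ -0.0022222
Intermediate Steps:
b(j, c) = (-3 + j)*(2 + c)
a(n) = 3 (a(n) = 5 - 1*2 = 5 - 2 = 3)
I(N) = 3
W(G) = 2*G²*(-10 - 5*G) (W(G) = ((-6 - 3*G + 2*(-2) + G*(-2))*G)*(G + G) = ((-6 - 3*G - 4 - 2*G)*G)*(2*G) = ((-10 - 5*G)*G)*(2*G) = (G*(-10 - 5*G))*(2*G) = 2*G²*(-10 - 5*G))
1/W(I(-1)) = 1/(10*3²*(-2 - 1*3)) = 1/(10*9*(-2 - 3)) = 1/(10*9*(-5)) = 1/(-450) = -1/450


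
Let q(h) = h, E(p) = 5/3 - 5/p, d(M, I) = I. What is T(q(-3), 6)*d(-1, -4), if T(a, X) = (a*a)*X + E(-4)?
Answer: -683/3 ≈ -227.67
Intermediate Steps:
E(p) = 5/3 - 5/p (E(p) = 5*(1/3) - 5/p = 5/3 - 5/p)
T(a, X) = 35/12 + X*a**2 (T(a, X) = (a*a)*X + (5/3 - 5/(-4)) = a**2*X + (5/3 - 5*(-1/4)) = X*a**2 + (5/3 + 5/4) = X*a**2 + 35/12 = 35/12 + X*a**2)
T(q(-3), 6)*d(-1, -4) = (35/12 + 6*(-3)**2)*(-4) = (35/12 + 6*9)*(-4) = (35/12 + 54)*(-4) = (683/12)*(-4) = -683/3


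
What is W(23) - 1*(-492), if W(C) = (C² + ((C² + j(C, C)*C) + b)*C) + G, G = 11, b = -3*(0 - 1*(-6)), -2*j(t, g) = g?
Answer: 13403/2 ≈ 6701.5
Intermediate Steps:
j(t, g) = -g/2
b = -18 (b = -3*(0 + 6) = -3*6 = -18)
W(C) = 11 + C² + C*(-18 + C²/2) (W(C) = (C² + ((C² + (-C/2)*C) - 18)*C) + 11 = (C² + ((C² - C²/2) - 18)*C) + 11 = (C² + (C²/2 - 18)*C) + 11 = (C² + (-18 + C²/2)*C) + 11 = (C² + C*(-18 + C²/2)) + 11 = 11 + C² + C*(-18 + C²/2))
W(23) - 1*(-492) = (11 + 23² + (½)*23³ - 18*23) - 1*(-492) = (11 + 529 + (½)*12167 - 414) + 492 = (11 + 529 + 12167/2 - 414) + 492 = 12419/2 + 492 = 13403/2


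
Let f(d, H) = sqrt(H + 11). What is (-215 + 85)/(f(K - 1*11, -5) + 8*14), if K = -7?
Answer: -7280/6269 + 65*sqrt(6)/6269 ≈ -1.1359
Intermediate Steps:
f(d, H) = sqrt(11 + H)
(-215 + 85)/(f(K - 1*11, -5) + 8*14) = (-215 + 85)/(sqrt(11 - 5) + 8*14) = -130/(sqrt(6) + 112) = -130/(112 + sqrt(6))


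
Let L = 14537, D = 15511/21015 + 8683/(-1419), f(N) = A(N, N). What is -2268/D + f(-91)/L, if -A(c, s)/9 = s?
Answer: 81941975904537/194387717336 ≈ 421.54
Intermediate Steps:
A(c, s) = -9*s
f(N) = -9*N
D = -53487712/9940095 (D = 15511*(1/21015) + 8683*(-1/1419) = 15511/21015 - 8683/1419 = -53487712/9940095 ≈ -5.3810)
-2268/D + f(-91)/L = -2268/(-53487712/9940095) - 9*(-91)/14537 = -2268*(-9940095/53487712) + 819*(1/14537) = 5636033865/13371928 + 819/14537 = 81941975904537/194387717336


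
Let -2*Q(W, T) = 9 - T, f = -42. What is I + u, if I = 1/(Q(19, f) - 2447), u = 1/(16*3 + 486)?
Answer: 3877/2640630 ≈ 0.0014682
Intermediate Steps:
u = 1/534 (u = 1/(48 + 486) = 1/534 ≈ 0.0018727)
Q(W, T) = -9/2 + T/2 (Q(W, T) = -(9 - T)/2 = -9/2 + T/2)
I = -2/4945 (I = 1/((-9/2 + (½)*(-42)) - 2447) = 1/((-9/2 - 21) - 2447) = 1/(-51/2 - 2447) = 1/(-4945/2) = -2/4945 ≈ -0.00040445)
I + u = -2/4945 + 1/534 = 3877/2640630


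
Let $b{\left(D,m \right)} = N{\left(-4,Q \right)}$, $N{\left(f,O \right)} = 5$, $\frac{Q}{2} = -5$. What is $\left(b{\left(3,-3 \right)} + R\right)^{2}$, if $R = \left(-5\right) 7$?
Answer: $900$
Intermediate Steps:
$Q = -10$ ($Q = 2 \left(-5\right) = -10$)
$b{\left(D,m \right)} = 5$
$R = -35$
$\left(b{\left(3,-3 \right)} + R\right)^{2} = \left(5 - 35\right)^{2} = \left(-30\right)^{2} = 900$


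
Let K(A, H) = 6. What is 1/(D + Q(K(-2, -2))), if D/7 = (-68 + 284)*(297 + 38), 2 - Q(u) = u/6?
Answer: 1/506521 ≈ 1.9743e-6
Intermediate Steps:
Q(u) = 2 - u/6
D = 506520 (D = 7*((-68 + 284)*(297 + 38)) = 7*(216*335) = 7*72360 = 506520)
1/(D + Q(K(-2, -2))) = 1/(506520 + (2 - ⅙*6)) = 1/(506520 + (2 - 1)) = 1/(506520 + 1) = 1/506521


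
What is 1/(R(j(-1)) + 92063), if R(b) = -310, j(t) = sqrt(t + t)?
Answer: 1/91753 ≈ 1.0899e-5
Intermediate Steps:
j(t) = sqrt(2)*sqrt(t) (j(t) = sqrt(2*t) = sqrt(2)*sqrt(t))
1/(R(j(-1)) + 92063) = 1/(-310 + 92063) = 1/91753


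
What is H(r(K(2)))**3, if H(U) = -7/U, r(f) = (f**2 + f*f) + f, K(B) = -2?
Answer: -343/216 ≈ -1.5880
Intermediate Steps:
r(f) = f + 2*f**2 (r(f) = (f**2 + f**2) + f = 2*f**2 + f = f + 2*f**2)
H(r(K(2)))**3 = (-7*(-1/(2*(1 + 2*(-2)))))**3 = (-7*(-1/(2*(1 - 4))))**3 = (-7/((-2*(-3))))**3 = (-7/6)**3 = -343/216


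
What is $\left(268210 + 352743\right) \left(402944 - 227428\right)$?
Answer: $108987186748$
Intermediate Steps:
$\left(268210 + 352743\right) \left(402944 - 227428\right) = 620953 \cdot 175516 = 108987186748$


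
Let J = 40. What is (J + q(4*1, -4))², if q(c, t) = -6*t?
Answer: 4096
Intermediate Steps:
(J + q(4*1, -4))² = (40 - 6*(-4))² = (40 + 24)² = 64² = 4096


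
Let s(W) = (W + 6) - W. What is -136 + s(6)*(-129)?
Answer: -910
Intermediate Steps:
s(W) = 6 (s(W) = (6 + W) - W = 6)
-136 + s(6)*(-129) = -136 + 6*(-129) = -136 - 774 = -910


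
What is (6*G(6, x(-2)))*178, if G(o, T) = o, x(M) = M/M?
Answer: 6408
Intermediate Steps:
x(M) = 1
(6*G(6, x(-2)))*178 = (6*6)*178 = 36*178 = 6408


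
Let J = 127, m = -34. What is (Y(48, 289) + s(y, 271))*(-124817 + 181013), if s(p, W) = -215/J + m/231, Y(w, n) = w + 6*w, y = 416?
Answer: 26233494324/1397 ≈ 1.8778e+7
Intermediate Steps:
Y(w, n) = 7*w
s(p, W) = -53983/29337 (s(p, W) = -215/127 - 34/231 = -53983/29337)
(Y(48, 289) + s(y, 271))*(-124817 + 181013) = (7*48 - 53983/29337)*(-124817 + 181013) = (336 - 53983/29337)*56196 = (9803249/29337)*56196 = 26233494324/1397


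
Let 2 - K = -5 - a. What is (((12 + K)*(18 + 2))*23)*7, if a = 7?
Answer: 83720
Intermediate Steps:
K = 14 (K = 2 - (-5 - 1*7) = 2 - (-5 - 7) = 2 - 1*(-12) = 2 + 12 = 14)
(((12 + K)*(18 + 2))*23)*7 = (((12 + 14)*(18 + 2))*23)*7 = ((26*20)*23)*7 = (520*23)*7 = 11960*7 = 83720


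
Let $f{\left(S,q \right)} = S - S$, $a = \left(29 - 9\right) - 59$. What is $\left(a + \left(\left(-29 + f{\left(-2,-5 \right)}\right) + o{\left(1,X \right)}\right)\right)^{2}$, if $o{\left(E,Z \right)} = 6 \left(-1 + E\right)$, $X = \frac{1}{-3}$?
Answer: $4624$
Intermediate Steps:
$a = -39$ ($a = 20 - 59 = -39$)
$f{\left(S,q \right)} = 0$
$X = - \frac{1}{3} \approx -0.33333$
$o{\left(E,Z \right)} = -6 + 6 E$
$\left(a + \left(\left(-29 + f{\left(-2,-5 \right)}\right) + o{\left(1,X \right)}\right)\right)^{2} = \left(-39 + \left(\left(-29 + 0\right) + \left(-6 + 6 \cdot 1\right)\right)\right)^{2} = \left(-39 + \left(-29 + \left(-6 + 6\right)\right)\right)^{2} = \left(-39 + \left(-29 + 0\right)\right)^{2} = \left(-39 - 29\right)^{2} = \left(-68\right)^{2} = 4624$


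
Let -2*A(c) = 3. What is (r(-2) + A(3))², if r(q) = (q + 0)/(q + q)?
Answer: 1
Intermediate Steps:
r(q) = ½ (r(q) = q/((2*q)) = q*(1/(2*q)) = ½)
A(c) = -3/2 (A(c) = -½*3 = -3/2)
(r(-2) + A(3))² = (½ - 3/2)² = (-1)² = 1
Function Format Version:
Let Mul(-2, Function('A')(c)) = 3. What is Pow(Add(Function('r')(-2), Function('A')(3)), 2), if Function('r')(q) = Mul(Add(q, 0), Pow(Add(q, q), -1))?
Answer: 1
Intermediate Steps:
Function('r')(q) = Rational(1, 2) (Function('r')(q) = Mul(q, Pow(Mul(2, q), -1)) = Mul(q, Mul(Rational(1, 2), Pow(q, -1))) = Rational(1, 2))
Function('A')(c) = Rational(-3, 2) (Function('A')(c) = Mul(Rational(-1, 2), 3) = Rational(-3, 2))
Pow(Add(Function('r')(-2), Function('A')(3)), 2) = Pow(Add(Rational(1, 2), Rational(-3, 2)), 2) = Pow(-1, 2) = 1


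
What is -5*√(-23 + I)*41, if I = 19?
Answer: -410*I ≈ -410.0*I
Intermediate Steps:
-5*√(-23 + I)*41 = -5*√(-23 + 19)*41 = -10*I*41 = -410*I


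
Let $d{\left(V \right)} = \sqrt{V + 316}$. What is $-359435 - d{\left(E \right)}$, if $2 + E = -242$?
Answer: $-359435 - 6 \sqrt{2} \approx -3.5944 \cdot 10^{5}$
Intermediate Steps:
$E = -244$ ($E = -2 - 242 = -244$)
$d{\left(V \right)} = \sqrt{316 + V}$
$-359435 - d{\left(E \right)} = -359435 - \sqrt{316 - 244} = -359435 - \sqrt{72} = -359435 - 6 \sqrt{2}$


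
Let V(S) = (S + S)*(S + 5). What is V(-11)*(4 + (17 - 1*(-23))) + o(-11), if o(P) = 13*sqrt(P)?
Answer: 5808 + 13*I*sqrt(11) ≈ 5808.0 + 43.116*I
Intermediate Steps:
V(S) = 2*S*(5 + S) (V(S) = (2*S)*(5 + S) = 2*S*(5 + S))
V(-11)*(4 + (17 - 1*(-23))) + o(-11) = (2*(-11)*(5 - 11))*(4 + (17 - 1*(-23))) + 13*sqrt(-11) = (2*(-11)*(-6))*(4 + (17 + 23)) + 13*(I*sqrt(11)) = 132*(4 + 40) + 13*I*sqrt(11) = 132*44 + 13*I*sqrt(11) = 5808 + 13*I*sqrt(11)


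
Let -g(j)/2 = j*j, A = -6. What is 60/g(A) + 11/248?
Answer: -587/744 ≈ -0.78898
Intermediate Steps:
g(j) = -2*j**2 (g(j) = -2*j*j = -2*j**2)
60/g(A) + 11/248 = 60/((-2*(-6)**2)) + 11/248 = 60/((-2*36)) + 11*(1/248) = 60/(-72) + 11/248 = 60*(-1/72) + 11/248 = -5/6 + 11/248 = -587/744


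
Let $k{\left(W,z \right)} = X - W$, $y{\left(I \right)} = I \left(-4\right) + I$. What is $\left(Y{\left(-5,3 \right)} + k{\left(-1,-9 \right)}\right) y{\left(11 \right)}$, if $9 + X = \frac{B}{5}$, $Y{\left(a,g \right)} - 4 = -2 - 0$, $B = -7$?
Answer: $\frac{1221}{5} \approx 244.2$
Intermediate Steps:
$Y{\left(a,g \right)} = 2$ ($Y{\left(a,g \right)} = 4 - 2 = 2$)
$y{\left(I \right)} = - 3 I$ ($y{\left(I \right)} = - 4 I + I = - 3 I$)
$X = - \frac{52}{5}$ ($X = -9 - \frac{7}{5} = - \frac{52}{5} \approx -10.4$)
$k{\left(W,z \right)} = - \frac{52}{5} - W$
$\left(Y{\left(-5,3 \right)} + k{\left(-1,-9 \right)}\right) y{\left(11 \right)} = \left(2 - \frac{47}{5}\right) \left(\left(-3\right) 11\right) = \left(2 + \left(- \frac{52}{5} + 1\right)\right) \left(-33\right) = \left(2 - \frac{47}{5}\right) \left(-33\right) = \left(- \frac{37}{5}\right) \left(-33\right) = \frac{1221}{5}$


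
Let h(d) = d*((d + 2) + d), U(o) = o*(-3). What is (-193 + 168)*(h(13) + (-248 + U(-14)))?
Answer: -3950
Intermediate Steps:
U(o) = -3*o
h(d) = d*(2 + 2*d) (h(d) = d*((2 + d) + d) = d*(2 + 2*d))
(-193 + 168)*(h(13) + (-248 + U(-14))) = (-193 + 168)*(2*13*(1 + 13) + (-248 - 3*(-14))) = -25*(2*13*14 + (-248 + 42)) = -25*(364 - 206) = -25*158 = -3950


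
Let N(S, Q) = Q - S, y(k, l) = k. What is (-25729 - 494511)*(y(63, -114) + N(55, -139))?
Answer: 68151440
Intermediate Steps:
(-25729 - 494511)*(y(63, -114) + N(55, -139)) = (-25729 - 494511)*(63 + (-139 - 1*55)) = -520240*(63 + (-139 - 55)) = -520240*(63 - 194) = -520240*(-131) = 68151440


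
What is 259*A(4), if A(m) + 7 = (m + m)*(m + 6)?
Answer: 18907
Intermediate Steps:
A(m) = -7 + 2*m*(6 + m) (A(m) = -7 + (m + m)*(m + 6) = -7 + (2*m)*(6 + m) = -7 + 2*m*(6 + m))
259*A(4) = 259*(-7 + 2*4² + 12*4) = 259*(-7 + 2*16 + 48) = 259*(-7 + 32 + 48) = 259*73 = 18907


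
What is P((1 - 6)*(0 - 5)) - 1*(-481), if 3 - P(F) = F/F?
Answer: 483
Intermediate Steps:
P(F) = 2 (P(F) = 3 - F/F = 3 - 1*1 = 3 - 1 = 2)
P((1 - 6)*(0 - 5)) - 1*(-481) = 2 - 1*(-481) = 2 + 481 = 483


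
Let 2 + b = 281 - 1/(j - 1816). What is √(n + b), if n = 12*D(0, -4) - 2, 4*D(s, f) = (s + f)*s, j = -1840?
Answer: √925619682/1828 ≈ 16.643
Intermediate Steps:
D(s, f) = s*(f + s)/4 (D(s, f) = ((s + f)*s)/4 = ((f + s)*s)/4 = (s*(f + s))/4 = s*(f + s)/4)
n = -2 (n = 12*((¼)*0*(-4 + 0)) - 2 = 12*((¼)*0*(-4)) - 2 = 12*0 - 2 = 0 - 2 = -2)
b = 1020025/3656 (b = -2 + (281 - 1/(-1840 - 1816)) = -2 + (281 - 1/(-3656)) = -2 + (281 - 1*(-1/3656)) = -2 + (281 + 1/3656) = -2 + 1027337/3656 = 1020025/3656 ≈ 279.00)
√(n + b) = √(-2 + 1020025/3656) = √(1012713/3656) = √925619682/1828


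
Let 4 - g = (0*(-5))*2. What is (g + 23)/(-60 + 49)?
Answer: -27/11 ≈ -2.4545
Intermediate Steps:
g = 4 (g = 4 - 0*(-5)*2 = 4 - 0*2 = 4 - 1*0 = 4 + 0 = 4)
(g + 23)/(-60 + 49) = (4 + 23)/(-60 + 49) = 27/(-11) = 27*(-1/11) = -27/11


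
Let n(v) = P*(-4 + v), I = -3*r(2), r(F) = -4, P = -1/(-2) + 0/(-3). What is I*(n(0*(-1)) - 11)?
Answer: -156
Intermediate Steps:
P = ½ (P = -1*(-½) + 0*(-⅓) = ½ + 0 = ½ ≈ 0.50000)
I = 12 (I = -3*(-4) = 12)
n(v) = -2 + v/2 (n(v) = (-4 + v)/2 = -2 + v/2)
I*(n(0*(-1)) - 11) = 12*((-2 + (0*(-1))/2) - 11) = 12*((-2 + (½)*0) - 11) = 12*((-2 + 0) - 11) = 12*(-2 - 11) = 12*(-13) = -156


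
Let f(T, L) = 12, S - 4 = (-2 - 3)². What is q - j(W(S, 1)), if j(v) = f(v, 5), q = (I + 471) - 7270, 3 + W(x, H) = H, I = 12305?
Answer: 5494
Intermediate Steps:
S = 29 (S = 4 + (-2 - 3)² = 4 + (-5)² = 4 + 25 = 29)
W(x, H) = -3 + H
q = 5506 (q = (12305 + 471) - 7270 = 12776 - 7270 = 5506)
j(v) = 12
q - j(W(S, 1)) = 5506 - 1*12 = 5506 - 12 = 5494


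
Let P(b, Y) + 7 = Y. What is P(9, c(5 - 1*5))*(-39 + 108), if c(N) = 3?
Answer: -276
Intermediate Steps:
P(b, Y) = -7 + Y
P(9, c(5 - 1*5))*(-39 + 108) = (-7 + 3)*(-39 + 108) = -4*69 = -276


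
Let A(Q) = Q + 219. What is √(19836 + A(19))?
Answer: √20074 ≈ 141.68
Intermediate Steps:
A(Q) = 219 + Q
√(19836 + A(19)) = √(19836 + (219 + 19)) = √(19836 + 238) = √20074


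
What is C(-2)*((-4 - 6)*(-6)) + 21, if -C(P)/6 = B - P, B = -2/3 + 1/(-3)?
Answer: -339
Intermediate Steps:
B = -1 (B = -2*⅓ + 1*(-⅓) = -⅔ - ⅓ = -1)
C(P) = 6 + 6*P (C(P) = -6*(-1 - P) = 6 + 6*P)
C(-2)*((-4 - 6)*(-6)) + 21 = (6 + 6*(-2))*((-4 - 6)*(-6)) + 21 = (6 - 12)*(-10*(-6)) + 21 = -6*60 + 21 = -360 + 21 = -339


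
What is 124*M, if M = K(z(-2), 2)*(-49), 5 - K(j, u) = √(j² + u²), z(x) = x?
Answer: -30380 + 12152*√2 ≈ -13194.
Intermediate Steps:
K(j, u) = 5 - √(j² + u²)
M = -245 + 98*√2 (M = (5 - √((-2)² + 2²))*(-49) = (5 - √(4 + 4))*(-49) = (5 - √8)*(-49) = (5 - 2*√2)*(-49) = -245 + 98*√2 ≈ -106.41)
124*M = 124*(-245 + 98*√2) = -30380 + 12152*√2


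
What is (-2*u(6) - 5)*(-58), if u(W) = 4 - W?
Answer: 58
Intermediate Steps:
(-2*u(6) - 5)*(-58) = (-2*(4 - 1*6) - 5)*(-58) = (-2*(4 - 6) - 5)*(-58) = (-2*(-2) - 5)*(-58) = (4 - 5)*(-58) = -1*(-58) = 58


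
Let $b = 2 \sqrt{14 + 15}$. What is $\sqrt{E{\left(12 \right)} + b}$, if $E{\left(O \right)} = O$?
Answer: $\sqrt{12 + 2 \sqrt{29}} \approx 4.7718$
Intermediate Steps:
$b = 2 \sqrt{29} \approx 10.77$
$\sqrt{E{\left(12 \right)} + b} = \sqrt{12 + 2 \sqrt{29}}$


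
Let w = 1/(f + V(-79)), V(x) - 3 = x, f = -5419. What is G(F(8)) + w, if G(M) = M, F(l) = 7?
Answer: 38464/5495 ≈ 6.9998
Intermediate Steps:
V(x) = 3 + x
w = -1/5495 (w = 1/(-5419 + (3 - 79)) = 1/(-5419 - 76) = 1/(-5495) = -1/5495 ≈ -0.00018198)
G(F(8)) + w = 7 - 1/5495 = 38464/5495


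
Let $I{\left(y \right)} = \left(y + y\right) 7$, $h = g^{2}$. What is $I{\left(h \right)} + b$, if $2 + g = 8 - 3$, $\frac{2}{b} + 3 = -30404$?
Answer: $\frac{3831280}{30407} \approx 126.0$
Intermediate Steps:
$b = - \frac{2}{30407}$ ($b = \frac{2}{-3 - 30404} = \frac{2}{-30407} = 2 \left(- \frac{1}{30407}\right) = - \frac{2}{30407} \approx -6.5774 \cdot 10^{-5}$)
$g = 3$ ($g = -2 + \left(8 - 3\right) = -2 + 5 = 3$)
$h = 9$ ($h = 3^{2} = 9$)
$I{\left(y \right)} = 14 y$ ($I{\left(y \right)} = 2 y 7 = 14 y$)
$I{\left(h \right)} + b = 14 \cdot 9 - \frac{2}{30407} = 126 - \frac{2}{30407} = \frac{3831280}{30407}$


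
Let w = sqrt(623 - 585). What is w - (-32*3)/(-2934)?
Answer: -16/489 + sqrt(38) ≈ 6.1317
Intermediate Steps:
w = sqrt(38) ≈ 6.1644
w - (-32*3)/(-2934) = sqrt(38) - (-32*3)/(-2934) = sqrt(38) - (-96)*(-1)/2934 = sqrt(38) - 1*16/489 = sqrt(38) - 16/489 = -16/489 + sqrt(38)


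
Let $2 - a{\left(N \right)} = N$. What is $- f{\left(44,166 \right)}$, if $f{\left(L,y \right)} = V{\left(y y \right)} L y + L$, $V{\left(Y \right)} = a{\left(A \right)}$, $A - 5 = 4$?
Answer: $51084$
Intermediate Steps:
$A = 9$ ($A = 5 + 4 = 9$)
$a{\left(N \right)} = 2 - N$
$V{\left(Y \right)} = -7$ ($V{\left(Y \right)} = 2 - 9 = -7$)
$f{\left(L,y \right)} = L - 7 L y$ ($f{\left(L,y \right)} = - 7 L y + L = L - 7 L y$)
$- f{\left(44,166 \right)} = - 44 \left(1 - 1162\right) = - 44 \left(-1161\right) = \left(-1\right) \left(-51084\right) = 51084$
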